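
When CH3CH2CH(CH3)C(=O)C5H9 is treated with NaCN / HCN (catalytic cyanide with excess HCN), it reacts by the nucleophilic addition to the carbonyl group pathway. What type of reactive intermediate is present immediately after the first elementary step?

Step 1: A lone pair / filled orbital on CN⁻ attacks the electrophilic carbonyl carbon; the π(C=O) electrons shift onto oxygen, producing a tetrahedral alkoxide intermediate.
After step 1 the species present is a tetrahedral alkoxide intermediate.

tetrahedral alkoxide intermediate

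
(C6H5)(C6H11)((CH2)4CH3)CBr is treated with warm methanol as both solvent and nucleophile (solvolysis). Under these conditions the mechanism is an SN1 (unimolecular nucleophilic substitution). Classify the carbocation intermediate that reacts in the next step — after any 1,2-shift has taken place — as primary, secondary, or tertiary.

tertiary

Step 1: The C–Br bond breaks with both electrons going to the bromide; Br⁻ leaves and a tertiary carbocation remains.
No single 1,2-shift to an adjacent carbon would give a more-substituted cation, so no rearrangement occurs.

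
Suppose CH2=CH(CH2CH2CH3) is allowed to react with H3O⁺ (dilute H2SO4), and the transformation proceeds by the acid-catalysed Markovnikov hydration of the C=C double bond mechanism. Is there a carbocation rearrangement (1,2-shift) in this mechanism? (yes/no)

The first-formed carbocation is secondary.
No single 1,2-shift to an adjacent carbon would produce a more-substituted cation than the one already present, so no rearrangement occurs.

no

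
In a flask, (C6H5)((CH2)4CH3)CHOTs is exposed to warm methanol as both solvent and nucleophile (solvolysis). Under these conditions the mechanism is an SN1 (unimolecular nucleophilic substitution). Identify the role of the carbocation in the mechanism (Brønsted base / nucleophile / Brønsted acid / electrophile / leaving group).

electrophile

Step 2: Nucleophilic capture: the oxygen of CH3OH bonds to the cationic carbon, producing an oxonium-ion intermediate.
The carbocation accepts an electron pair into an empty or π* orbital — it is the electrophile.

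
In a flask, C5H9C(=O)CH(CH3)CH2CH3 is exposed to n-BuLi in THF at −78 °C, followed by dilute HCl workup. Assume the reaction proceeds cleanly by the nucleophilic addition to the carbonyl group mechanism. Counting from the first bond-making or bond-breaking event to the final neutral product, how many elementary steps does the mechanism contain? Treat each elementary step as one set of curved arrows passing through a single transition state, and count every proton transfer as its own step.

Step 1: the carbanion-like carbon of n-BuLi attacks the sp² carbonyl carbon; the C=O π bond breaks and the electrons end up as a lone pair on the alkoxide oxygen of the tetrahedral intermediate.
Step 2: On dilute HCl workup the alkoxide oxygen is protonated, giving an alcohol.
Total: 2 elementary steps.

2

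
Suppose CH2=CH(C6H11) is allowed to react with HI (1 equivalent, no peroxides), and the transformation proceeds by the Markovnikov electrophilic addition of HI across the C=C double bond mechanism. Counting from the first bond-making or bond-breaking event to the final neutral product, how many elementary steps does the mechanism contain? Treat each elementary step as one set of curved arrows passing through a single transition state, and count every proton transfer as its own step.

Step 1: The π electrons of the C=C bond attack a proton of HI; Markovnikov addition places the new C–H on the less-substituted alkene carbon, so the positive charge ends up on the more-substituted carbon — a secondary carbocation. The H–I bond breaks heterolytically, releasing I⁻.
Step 2: Carbocation rearrangement: a 1,2-hydride shift from the adjacent cyclohexyl carbon converts the initially-formed secondary cation into the more stable tertiary cation.
Step 3: The I⁻ anion donates a lone pair to the carbocation, forming the new C–I σ-bond and giving the neutral alkyl halide.
Total: 3 elementary steps.

3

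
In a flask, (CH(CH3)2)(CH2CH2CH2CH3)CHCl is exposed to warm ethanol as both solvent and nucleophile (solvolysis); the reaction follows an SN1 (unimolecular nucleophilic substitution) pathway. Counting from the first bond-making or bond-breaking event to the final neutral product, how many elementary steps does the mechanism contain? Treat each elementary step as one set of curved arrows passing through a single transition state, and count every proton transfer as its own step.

Step 1: Ionisation: the C–Cl σ-bond cleaves heterolytically; both bonding electrons depart with Cl⁻, leaving a secondary carbocation at the α-carbon.
Step 2: A 1,2-hydride shift from the adjacent isopropyl carbon moves the positive charge from the secondary centre to an adjacent carbon, generating a more stable tertiary carbocation.
Step 3: A lone pair on the oxygen of CH3CH2OH attacks the carbocation, forming a new C–O σ-bond and an oxonium ion.
Step 4: Proton transfer from the O–H of the oxonium ion to a solvent molecule delivers the neutral ether.
Total: 4 elementary steps.

4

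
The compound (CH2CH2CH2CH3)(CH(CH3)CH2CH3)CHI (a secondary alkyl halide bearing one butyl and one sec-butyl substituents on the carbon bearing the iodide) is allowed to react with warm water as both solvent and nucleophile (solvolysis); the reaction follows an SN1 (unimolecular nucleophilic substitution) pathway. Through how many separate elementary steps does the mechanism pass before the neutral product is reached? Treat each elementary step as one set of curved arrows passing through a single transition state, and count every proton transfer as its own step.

Step 1: The C–I bond breaks with both electrons going to the iodide; I⁻ leaves and a secondary carbocation remains.
Step 2: A hydride (H with its bonding pair) migrates from the adjacent sec-butyl carbon to the cationic centre — a 1,2-hydride shift — upgrading the secondary cation to a tertiary one.
Step 3: Nucleophilic capture: the oxygen of H2O bonds to the cationic carbon, producing an oxonium-ion intermediate.
Step 4: Deprotonation of the oxonium oxygen by solvent water yields the neutral alcohol.
Total: 4 elementary steps.

4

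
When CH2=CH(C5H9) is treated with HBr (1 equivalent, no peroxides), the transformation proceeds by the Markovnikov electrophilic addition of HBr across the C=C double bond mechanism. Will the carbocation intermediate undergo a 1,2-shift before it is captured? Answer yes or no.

The first-formed carbocation is secondary.
The adjacent cyclopentyl carbon already bears 2 other carbon substituents and has a hydrogen to migrate; after a 1,2-hydride shift from that carbon the positive charge sits on a tertiary centre.
Tertiary is more stable than secondary, so the shift occurs.

yes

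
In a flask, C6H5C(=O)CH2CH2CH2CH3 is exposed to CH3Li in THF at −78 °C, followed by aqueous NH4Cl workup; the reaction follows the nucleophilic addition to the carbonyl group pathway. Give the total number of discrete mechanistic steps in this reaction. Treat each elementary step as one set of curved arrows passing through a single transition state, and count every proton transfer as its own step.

Step 1: Nucleophilic addition: the carbanion-like carbon of CH3Li adds to the carbonyl carbon, pushing the π(C=O) electron pair onto oxygen and giving a tetrahedral alkoxide.
Step 2: On aqueous NH4Cl workup the alkoxide oxygen is protonated, giving an alcohol.
Total: 2 elementary steps.

2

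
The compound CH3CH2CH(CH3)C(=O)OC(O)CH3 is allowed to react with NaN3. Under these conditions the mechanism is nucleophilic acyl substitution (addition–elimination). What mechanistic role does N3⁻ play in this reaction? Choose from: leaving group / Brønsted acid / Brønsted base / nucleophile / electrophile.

Step 1: N3⁻ adds to the carbonyl carbon; the C=O π electrons shift onto oxygen and a tetrahedral alkoxide intermediate forms.
N3⁻ donates an electron pair to form a new σ-bond to carbon — it is the nucleophile.

nucleophile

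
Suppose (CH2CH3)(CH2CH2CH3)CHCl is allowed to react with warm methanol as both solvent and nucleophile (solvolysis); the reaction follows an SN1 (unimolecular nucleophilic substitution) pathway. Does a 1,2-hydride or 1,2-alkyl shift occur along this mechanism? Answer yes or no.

no

The first-formed carbocation is secondary.
No single 1,2-shift to an adjacent carbon would produce a more-substituted cation than the one already present, so no rearrangement occurs.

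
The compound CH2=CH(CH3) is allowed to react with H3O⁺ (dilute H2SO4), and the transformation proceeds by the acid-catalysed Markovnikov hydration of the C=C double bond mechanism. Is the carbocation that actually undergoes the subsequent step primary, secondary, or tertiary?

secondary

Step 1: The π electrons of the C=C bond attack a proton of H3O⁺; Markovnikov addition places the new C–H on the less-substituted alkene carbon, so the positive charge ends up on the more-substituted carbon — a secondary carbocation. H2O is released.
No single 1,2-shift to an adjacent carbon would give a more-substituted cation, so no rearrangement occurs.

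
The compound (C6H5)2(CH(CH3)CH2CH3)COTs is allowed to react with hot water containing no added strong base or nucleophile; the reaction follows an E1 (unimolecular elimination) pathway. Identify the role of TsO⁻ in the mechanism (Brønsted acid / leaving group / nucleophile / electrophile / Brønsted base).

leaving group

Step 1: Unassisted departure of TsO⁻ (taking the C–O bonding pair) generates a tertiary carbocation.
TsO⁻ departs with both electrons of the breaking σ-bond — that is the definition of a leaving group.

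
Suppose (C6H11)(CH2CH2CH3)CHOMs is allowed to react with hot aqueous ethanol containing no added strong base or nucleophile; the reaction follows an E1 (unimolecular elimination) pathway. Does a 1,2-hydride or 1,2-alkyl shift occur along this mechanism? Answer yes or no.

The first-formed carbocation is secondary.
The adjacent cyclohexyl carbon already bears 2 other carbon substituents and has a hydrogen to migrate; after a 1,2-hydride shift from that carbon the positive charge sits on a tertiary centre.
Tertiary is more stable than secondary, so the shift occurs.

yes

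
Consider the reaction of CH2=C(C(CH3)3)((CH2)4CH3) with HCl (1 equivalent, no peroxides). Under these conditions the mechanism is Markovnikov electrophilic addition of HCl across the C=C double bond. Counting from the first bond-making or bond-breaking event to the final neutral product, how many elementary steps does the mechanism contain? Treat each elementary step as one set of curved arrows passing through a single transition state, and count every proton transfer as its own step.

2

Step 1: The π electrons of the C=C bond attack a proton of HCl; Markovnikov addition places the new C–H on the less-substituted alkene carbon, so the positive charge ends up on the more-substituted carbon — a tertiary carbocation. The H–Cl bond breaks heterolytically, releasing Cl⁻.
(No 1,2-shift: no single shift to an adjacent carbon would give a more stable cation.)
Step 2: The Cl⁻ anion donates a lone pair to the carbocation, forming the new C–Cl σ-bond and giving the neutral alkyl halide.
Total: 2 elementary steps.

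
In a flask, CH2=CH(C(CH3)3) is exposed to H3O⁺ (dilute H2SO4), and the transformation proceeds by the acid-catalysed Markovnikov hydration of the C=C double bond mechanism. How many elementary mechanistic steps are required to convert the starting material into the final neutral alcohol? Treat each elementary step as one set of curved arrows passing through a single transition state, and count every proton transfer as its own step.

4

Step 1: The π electrons of the C=C bond attack a proton of H3O⁺; Markovnikov addition places the new C–H on the less-substituted alkene carbon, so the positive charge ends up on the more-substituted carbon — a secondary carbocation. H2O is released.
Step 2: Carbocation rearrangement: a 1,2-methyl shift from the adjacent tert-butyl carbon converts the initially-formed secondary cation into the more stable tertiary cation.
Step 3: A lone pair on the oxygen of H2O attacks the carbocation, forming a C–O bond and an oxonium ion (a protonated alcohol).
Step 4: H2O removes a proton from the oxonium oxygen, regenerating H3O⁺ and giving the neutral alcohol.
Total: 4 elementary steps.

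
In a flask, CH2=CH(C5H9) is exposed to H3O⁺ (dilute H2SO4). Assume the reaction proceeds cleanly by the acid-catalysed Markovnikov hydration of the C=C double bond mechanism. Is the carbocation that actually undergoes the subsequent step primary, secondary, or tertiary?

tertiary

Step 1: The π electrons of the C=C bond attack a proton of H3O⁺; Markovnikov addition places the new C–H on the less-substituted alkene carbon, so the positive charge ends up on the more-substituted carbon — a secondary carbocation. H2O is released.
Step 2: A 1,2-hydride shift from the adjacent cyclopentyl carbon moves the positive charge from the secondary centre to an adjacent carbon, generating a more stable tertiary carbocation.
The cation rearranges from secondary to tertiary via a 1,2-hydride shift from the adjacent cyclopentyl carbon; the tertiary cation is what reacts next.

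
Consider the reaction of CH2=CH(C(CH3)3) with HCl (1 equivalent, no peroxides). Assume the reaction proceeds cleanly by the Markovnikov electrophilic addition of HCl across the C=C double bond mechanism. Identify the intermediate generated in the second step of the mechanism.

Step 1: The π electrons of the C=C bond attack a proton of HCl; Markovnikov addition places the new C–H on the less-substituted alkene carbon, so the positive charge ends up on the more-substituted carbon — a secondary carbocation. The H–Cl bond breaks heterolytically, releasing Cl⁻.
Step 2: A methyl group with its bonding pair migrates from the adjacent tert-butyl carbon to the cationic centre — a 1,2-methyl shift — upgrading the secondary cation to a tertiary one.
After step 2 the species present is a tertiary carbocation.

tertiary carbocation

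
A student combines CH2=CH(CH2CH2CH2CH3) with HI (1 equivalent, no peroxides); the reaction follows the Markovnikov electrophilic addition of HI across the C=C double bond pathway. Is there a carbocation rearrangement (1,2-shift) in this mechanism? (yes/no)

no

The first-formed carbocation is secondary.
No single 1,2-shift to an adjacent carbon would produce a more-substituted cation than the one already present, so no rearrangement occurs.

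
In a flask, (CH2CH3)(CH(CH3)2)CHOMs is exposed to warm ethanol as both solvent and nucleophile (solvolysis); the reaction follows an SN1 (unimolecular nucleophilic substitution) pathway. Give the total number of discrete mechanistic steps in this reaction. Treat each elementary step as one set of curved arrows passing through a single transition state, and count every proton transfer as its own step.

4

Step 1: The C–O bond breaks with both electrons going to the mesylate; MsO⁻ leaves and a secondary carbocation remains.
Step 2: A 1,2-hydride shift from the adjacent isopropyl carbon moves the positive charge from the secondary centre to an adjacent carbon, generating a more stable tertiary carbocation.
Step 3: CH3CH2OH donates an oxygen lone pair into the empty p orbital of the cation, giving a protonated ether (an oxonium ion).
Step 4: Proton transfer from the O–H of the oxonium ion to a solvent molecule delivers the neutral ether.
Total: 4 elementary steps.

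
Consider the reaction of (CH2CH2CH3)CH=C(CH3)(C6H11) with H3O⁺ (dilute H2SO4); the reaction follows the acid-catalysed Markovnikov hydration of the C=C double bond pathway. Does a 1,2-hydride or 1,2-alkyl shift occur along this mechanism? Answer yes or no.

no

The first-formed carbocation is tertiary.
No single 1,2-shift to an adjacent carbon would produce a more-substituted cation than the one already present, so no rearrangement occurs.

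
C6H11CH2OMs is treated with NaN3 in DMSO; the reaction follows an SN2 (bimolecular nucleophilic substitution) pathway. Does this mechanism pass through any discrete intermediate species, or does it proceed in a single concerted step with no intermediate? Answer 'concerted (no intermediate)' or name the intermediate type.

Backside attack by N3⁻ on the carbon bearing the mesylate: the new C–N bond forms as the C–O bond breaks, with Walden inversion at carbon.
All bond changes occur in one transition state; no discrete intermediate is formed.

concerted (no intermediate)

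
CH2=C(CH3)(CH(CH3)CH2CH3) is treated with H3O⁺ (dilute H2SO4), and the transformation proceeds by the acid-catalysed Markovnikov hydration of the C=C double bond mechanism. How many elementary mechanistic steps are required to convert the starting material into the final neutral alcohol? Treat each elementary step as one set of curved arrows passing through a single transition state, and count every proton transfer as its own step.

3

Step 1: Protonation of the alkene by H3O⁺: the π bond acts as the nucleophile and picks up H⁺, giving the more stable (Markovnikov) tertiary carbocation. H2O is released.
(No 1,2-shift: no single shift to an adjacent carbon would give a more stable cation.)
Step 2: A lone pair on the oxygen of H2O attacks the carbocation, forming a C–O bond and an oxonium ion (a protonated alcohol).
Step 3: Proton transfer from the O–H of the oxonium ion to H2O completes the catalytic cycle and yields the alcohol.
Total: 3 elementary steps.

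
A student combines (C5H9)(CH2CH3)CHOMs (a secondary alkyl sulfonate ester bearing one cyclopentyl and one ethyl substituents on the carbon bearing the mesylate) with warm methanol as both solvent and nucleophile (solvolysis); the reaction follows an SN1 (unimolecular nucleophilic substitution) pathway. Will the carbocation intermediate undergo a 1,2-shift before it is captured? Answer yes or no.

The first-formed carbocation is secondary.
The adjacent cyclopentyl carbon already bears 2 other carbon substituents and has a hydrogen to migrate; after a 1,2-hydride shift from that carbon the positive charge sits on a tertiary centre.
Tertiary is more stable than secondary, so the shift occurs.

yes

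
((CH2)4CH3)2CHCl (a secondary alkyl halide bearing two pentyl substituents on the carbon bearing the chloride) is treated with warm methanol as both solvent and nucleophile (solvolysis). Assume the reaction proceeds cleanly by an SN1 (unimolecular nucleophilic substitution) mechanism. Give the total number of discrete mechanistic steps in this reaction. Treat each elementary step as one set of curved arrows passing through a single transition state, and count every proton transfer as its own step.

3

Step 1: Rate-determining heterolysis of the C–Cl bond gives Cl⁻ and a secondary carbocation.
(No 1,2-shift: no single shift to an adjacent carbon would give a more stable cation.)
Step 2: A lone pair on the oxygen of CH3OH attacks the carbocation, forming a new C–O σ-bond and an oxonium ion.
Step 3: Deprotonation of the oxonium oxygen by solvent methanol yields the neutral ether.
Total: 3 elementary steps.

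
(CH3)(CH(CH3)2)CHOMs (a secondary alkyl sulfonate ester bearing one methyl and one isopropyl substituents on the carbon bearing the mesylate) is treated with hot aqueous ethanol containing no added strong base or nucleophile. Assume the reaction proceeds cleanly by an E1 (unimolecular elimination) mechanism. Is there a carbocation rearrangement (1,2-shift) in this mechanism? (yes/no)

The first-formed carbocation is secondary.
The adjacent isopropyl carbon already bears 2 other carbon substituents and has a hydrogen to migrate; after a 1,2-hydride shift from that carbon the positive charge sits on a tertiary centre.
Tertiary is more stable than secondary, so the shift occurs.

yes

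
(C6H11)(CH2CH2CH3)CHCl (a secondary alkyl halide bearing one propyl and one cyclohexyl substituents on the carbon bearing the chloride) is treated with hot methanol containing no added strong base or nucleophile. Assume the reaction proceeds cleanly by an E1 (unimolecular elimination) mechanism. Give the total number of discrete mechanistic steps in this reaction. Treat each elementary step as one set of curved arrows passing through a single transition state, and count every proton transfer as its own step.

Step 1: Unassisted departure of Cl⁻ (taking the C–Cl bonding pair) generates a secondary carbocation.
Step 2: Carbocation rearrangement: a 1,2-hydride shift from the adjacent cyclohexyl carbon converts the initially-formed secondary cation into the more stable tertiary cation.
Step 3: A methanol molecule (solvent) deprotonates a β-carbon; as the C–H bond breaks, those electrons form the new alkene π bond.
Total: 3 elementary steps.

3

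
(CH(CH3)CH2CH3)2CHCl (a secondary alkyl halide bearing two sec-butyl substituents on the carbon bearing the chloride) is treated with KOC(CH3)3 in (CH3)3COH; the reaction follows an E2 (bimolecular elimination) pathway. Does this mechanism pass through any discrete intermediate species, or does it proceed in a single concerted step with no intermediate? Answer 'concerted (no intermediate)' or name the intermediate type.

concerted (no intermediate)

In one step, (CH3)3CO⁻ pulls off a β-proton, the C–Cl bond cleaves, and a C=C double bond forms between the α- and β-carbons (E2, anti elimination).
All bond changes occur in one transition state; no discrete intermediate is formed.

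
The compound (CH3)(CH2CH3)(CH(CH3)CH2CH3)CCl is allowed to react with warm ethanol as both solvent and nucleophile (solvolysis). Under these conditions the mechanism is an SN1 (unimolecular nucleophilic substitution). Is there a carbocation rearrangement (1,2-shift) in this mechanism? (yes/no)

no

The first-formed carbocation is tertiary.
No single 1,2-shift to an adjacent carbon would produce a more-substituted cation than the one already present, so no rearrangement occurs.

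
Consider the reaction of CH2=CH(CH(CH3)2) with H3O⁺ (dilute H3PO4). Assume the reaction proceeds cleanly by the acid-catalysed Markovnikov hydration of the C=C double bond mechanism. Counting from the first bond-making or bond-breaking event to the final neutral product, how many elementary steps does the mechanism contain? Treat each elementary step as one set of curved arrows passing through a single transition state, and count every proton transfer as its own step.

4

Step 1: Protonation of the alkene by H3O⁺: the π bond acts as the nucleophile and picks up H⁺, giving the more stable (Markovnikov) secondary carbocation. H2O is released.
Step 2: A hydride (H with its bonding pair) migrates from the adjacent isopropyl carbon to the cationic centre — a 1,2-hydride shift — upgrading the secondary cation to a tertiary one.
Step 3: Nucleophilic capture of the cation by H2O produces the protonated alcohol (an oxonium ion).
Step 4: H2O removes a proton from the oxonium oxygen, regenerating H3O⁺ and giving the neutral alcohol.
Total: 4 elementary steps.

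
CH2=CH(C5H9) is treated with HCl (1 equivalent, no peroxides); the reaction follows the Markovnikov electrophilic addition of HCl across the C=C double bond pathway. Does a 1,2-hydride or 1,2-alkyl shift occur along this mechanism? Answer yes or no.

yes

The first-formed carbocation is secondary.
The adjacent cyclopentyl carbon already bears 2 other carbon substituents and has a hydrogen to migrate; after a 1,2-hydride shift from that carbon the positive charge sits on a tertiary centre.
Tertiary is more stable than secondary, so the shift occurs.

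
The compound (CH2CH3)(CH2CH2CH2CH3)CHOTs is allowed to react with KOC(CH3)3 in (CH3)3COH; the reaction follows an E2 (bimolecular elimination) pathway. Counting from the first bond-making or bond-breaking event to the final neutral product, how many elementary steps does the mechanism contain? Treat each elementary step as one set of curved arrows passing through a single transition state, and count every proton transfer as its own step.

Step 1: The strong base (CH3)3CO⁻ removes a β-hydrogen; in the same concerted event the electrons of the breaking C–H bond form the new π(C=C) bond and the C–O σ-bond breaks, expelling TsO⁻. Anti-periplanar geometry; one transition state.
Total: 1 elementary step.

1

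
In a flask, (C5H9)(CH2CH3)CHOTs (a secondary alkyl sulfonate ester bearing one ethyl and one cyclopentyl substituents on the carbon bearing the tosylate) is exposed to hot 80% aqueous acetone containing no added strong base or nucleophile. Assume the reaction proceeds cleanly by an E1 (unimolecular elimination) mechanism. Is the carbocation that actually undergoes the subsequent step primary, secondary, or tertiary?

Step 1: The C–O bond breaks with both electrons going to the tosylate; TsO⁻ leaves and a secondary carbocation remains.
Step 2: A hydride (H with its bonding pair) migrates from the adjacent cyclopentyl carbon to the cationic centre — a 1,2-hydride shift — upgrading the secondary cation to a tertiary one.
The cation rearranges from secondary to tertiary via a 1,2-hydride shift from the adjacent cyclopentyl carbon; the tertiary cation is what reacts next.

tertiary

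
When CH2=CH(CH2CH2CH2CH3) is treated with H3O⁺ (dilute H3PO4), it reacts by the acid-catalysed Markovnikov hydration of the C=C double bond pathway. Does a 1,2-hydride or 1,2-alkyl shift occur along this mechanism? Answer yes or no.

The first-formed carbocation is secondary.
No single 1,2-shift to an adjacent carbon would produce a more-substituted cation than the one already present, so no rearrangement occurs.

no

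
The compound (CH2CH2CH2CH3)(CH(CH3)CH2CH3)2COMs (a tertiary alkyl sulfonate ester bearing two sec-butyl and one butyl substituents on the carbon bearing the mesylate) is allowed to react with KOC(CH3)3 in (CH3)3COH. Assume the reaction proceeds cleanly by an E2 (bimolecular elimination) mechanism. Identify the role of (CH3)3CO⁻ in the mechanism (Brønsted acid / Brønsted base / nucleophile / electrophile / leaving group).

Brønsted base

Step 1: In one step, (CH3)3CO⁻ pulls off a β-proton, the C–O bond cleaves, and a C=C double bond forms between the α- and β-carbons (E2, anti elimination).
(CH3)3CO⁻ accepts a proton in a proton-transfer step — a Brønsted base.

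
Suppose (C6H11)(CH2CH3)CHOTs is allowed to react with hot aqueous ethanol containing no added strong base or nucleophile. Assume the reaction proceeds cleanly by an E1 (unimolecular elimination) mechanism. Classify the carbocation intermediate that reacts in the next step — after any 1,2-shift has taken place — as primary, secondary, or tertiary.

Step 1: Ionisation: the C–O σ-bond cleaves heterolytically; both bonding electrons depart with TsO⁻, leaving a secondary carbocation at the α-carbon.
Step 2: A hydride (H with its bonding pair) migrates from the adjacent cyclohexyl carbon to the cationic centre — a 1,2-hydride shift — upgrading the secondary cation to a tertiary one.
The cation rearranges from secondary to tertiary via a 1,2-hydride shift from the adjacent cyclohexyl carbon; the tertiary cation is what reacts next.

tertiary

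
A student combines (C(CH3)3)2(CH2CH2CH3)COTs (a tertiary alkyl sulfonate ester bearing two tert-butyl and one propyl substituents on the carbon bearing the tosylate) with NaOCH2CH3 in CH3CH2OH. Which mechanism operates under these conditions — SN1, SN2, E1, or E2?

Conditions: a strong base with a tertiary substrate bearing a β-hydrogen.
These conditions are the textbook signature of the E2 pathway.
A strong (often hindered) base removes a β-H in concert with loss of the leaving group — bimolecular elimination.

E2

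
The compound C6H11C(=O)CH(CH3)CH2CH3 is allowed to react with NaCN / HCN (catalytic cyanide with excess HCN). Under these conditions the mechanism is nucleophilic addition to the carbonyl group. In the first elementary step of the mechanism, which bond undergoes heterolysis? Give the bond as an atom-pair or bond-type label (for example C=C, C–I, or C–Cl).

Step 1: A lone pair / filled orbital on CN⁻ attacks the electrophilic carbonyl carbon; the π(C=O) electrons shift onto oxygen, producing a tetrahedral alkoxide intermediate.
The bond broken in this step is the π(C=O) bond.

π(C=O)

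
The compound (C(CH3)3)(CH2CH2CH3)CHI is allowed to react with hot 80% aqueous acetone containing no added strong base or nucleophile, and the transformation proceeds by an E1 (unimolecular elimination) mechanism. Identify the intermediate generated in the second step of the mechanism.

Step 1: Ionisation: the C–I σ-bond cleaves heterolytically; both bonding electrons depart with I⁻, leaving a secondary carbocation at the α-carbon.
Step 2: Carbocation rearrangement: a 1,2-methyl shift from the adjacent tert-butyl carbon converts the initially-formed secondary cation into the more stable tertiary cation.
After step 2 the species present is a tertiary carbocation.

tertiary carbocation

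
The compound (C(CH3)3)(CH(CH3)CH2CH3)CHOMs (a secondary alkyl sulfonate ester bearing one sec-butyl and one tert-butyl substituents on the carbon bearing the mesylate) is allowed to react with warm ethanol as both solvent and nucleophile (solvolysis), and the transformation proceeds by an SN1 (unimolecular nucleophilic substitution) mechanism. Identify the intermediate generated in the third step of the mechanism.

oxonium ion

Step 1: Unassisted departure of MsO⁻ (taking the C–O bonding pair) generates a secondary carbocation.
Step 2: A hydride (H with its bonding pair) migrates from the adjacent sec-butyl carbon to the cationic centre — a 1,2-hydride shift — upgrading the secondary cation to a tertiary one.
Step 3: Nucleophilic capture: the oxygen of CH3CH2OH bonds to the cationic carbon, producing an oxonium-ion intermediate.
After step 3 the species present is an oxonium ion.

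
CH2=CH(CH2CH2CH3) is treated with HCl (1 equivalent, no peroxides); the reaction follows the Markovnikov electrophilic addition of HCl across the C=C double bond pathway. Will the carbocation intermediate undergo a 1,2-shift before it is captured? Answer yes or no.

The first-formed carbocation is secondary.
No single 1,2-shift to an adjacent carbon would produce a more-substituted cation than the one already present, so no rearrangement occurs.

no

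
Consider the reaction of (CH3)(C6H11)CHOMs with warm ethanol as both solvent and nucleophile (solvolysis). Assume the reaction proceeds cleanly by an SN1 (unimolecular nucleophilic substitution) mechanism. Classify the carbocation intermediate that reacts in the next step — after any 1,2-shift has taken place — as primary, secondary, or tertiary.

tertiary

Step 1: Unassisted departure of MsO⁻ (taking the C–O bonding pair) generates a secondary carbocation.
Step 2: Carbocation rearrangement: a 1,2-hydride shift from the adjacent cyclohexyl carbon converts the initially-formed secondary cation into the more stable tertiary cation.
The cation rearranges from secondary to tertiary via a 1,2-hydride shift from the adjacent cyclohexyl carbon; the tertiary cation is what reacts next.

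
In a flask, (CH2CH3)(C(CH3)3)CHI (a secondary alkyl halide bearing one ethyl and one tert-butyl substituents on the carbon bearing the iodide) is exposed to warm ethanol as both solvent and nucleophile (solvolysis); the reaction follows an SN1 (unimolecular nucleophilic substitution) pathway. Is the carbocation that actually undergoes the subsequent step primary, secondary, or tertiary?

tertiary

Step 1: Rate-determining heterolysis of the C–I bond gives I⁻ and a secondary carbocation.
Step 2: Carbocation rearrangement: a 1,2-methyl shift from the adjacent tert-butyl carbon converts the initially-formed secondary cation into the more stable tertiary cation.
The cation rearranges from secondary to tertiary via a 1,2-methyl shift from the adjacent tert-butyl carbon; the tertiary cation is what reacts next.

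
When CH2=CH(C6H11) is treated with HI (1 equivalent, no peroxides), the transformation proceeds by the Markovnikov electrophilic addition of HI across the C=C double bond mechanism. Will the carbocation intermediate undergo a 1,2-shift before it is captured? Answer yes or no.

The first-formed carbocation is secondary.
The adjacent cyclohexyl carbon already bears 2 other carbon substituents and has a hydrogen to migrate; after a 1,2-hydride shift from that carbon the positive charge sits on a tertiary centre.
Tertiary is more stable than secondary, so the shift occurs.

yes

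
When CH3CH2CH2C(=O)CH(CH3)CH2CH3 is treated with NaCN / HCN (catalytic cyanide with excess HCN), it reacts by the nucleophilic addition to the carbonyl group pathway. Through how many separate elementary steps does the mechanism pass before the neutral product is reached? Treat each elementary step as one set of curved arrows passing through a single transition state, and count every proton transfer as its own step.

Step 1: A lone pair / filled orbital on CN⁻ attacks the electrophilic carbonyl carbon; the π(C=O) electrons shift onto oxygen, producing a tetrahedral alkoxide intermediate.
Step 2: The alkoxide is protonated in situ by undissociated HCN, yielding a cyanohydrin; the CN⁻ so formed carries on the cycle.
Total: 2 elementary steps.

2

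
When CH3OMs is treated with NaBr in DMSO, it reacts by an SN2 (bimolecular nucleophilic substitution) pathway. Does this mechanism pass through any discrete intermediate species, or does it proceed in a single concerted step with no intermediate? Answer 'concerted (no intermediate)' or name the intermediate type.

concerted (no intermediate)

Br⁻ attacks the back face of the α-carbon while MsO⁻ departs with the C–O bonding pair — a single concerted displacement through a pentacoordinate transition state.
All bond changes occur in one transition state; no discrete intermediate is formed.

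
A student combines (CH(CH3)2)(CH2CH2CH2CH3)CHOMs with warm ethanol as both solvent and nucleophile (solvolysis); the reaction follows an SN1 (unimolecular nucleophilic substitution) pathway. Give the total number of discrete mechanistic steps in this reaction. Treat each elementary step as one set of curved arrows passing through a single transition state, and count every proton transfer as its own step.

4

Step 1: Unassisted departure of MsO⁻ (taking the C–O bonding pair) generates a secondary carbocation.
Step 2: Carbocation rearrangement: a 1,2-hydride shift from the adjacent isopropyl carbon converts the initially-formed secondary cation into the more stable tertiary cation.
Step 3: CH3CH2OH donates an oxygen lone pair into the empty p orbital of the cation, giving a protonated ether (an oxonium ion).
Step 4: Deprotonation of the oxonium oxygen by solvent ethanol yields the neutral ether.
Total: 4 elementary steps.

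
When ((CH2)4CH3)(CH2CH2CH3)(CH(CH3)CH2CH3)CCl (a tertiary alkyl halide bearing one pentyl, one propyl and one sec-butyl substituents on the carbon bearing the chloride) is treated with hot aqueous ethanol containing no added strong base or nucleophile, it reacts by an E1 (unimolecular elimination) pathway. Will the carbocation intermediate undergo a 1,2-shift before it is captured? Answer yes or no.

The first-formed carbocation is tertiary.
No single 1,2-shift to an adjacent carbon would produce a more-substituted cation than the one already present, so no rearrangement occurs.

no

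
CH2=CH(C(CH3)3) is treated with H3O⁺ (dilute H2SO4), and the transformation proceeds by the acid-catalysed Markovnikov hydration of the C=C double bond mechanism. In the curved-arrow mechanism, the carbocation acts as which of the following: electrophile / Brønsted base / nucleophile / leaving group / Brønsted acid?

Step 3: Nucleophilic capture of the cation by H2O produces the protonated alcohol (an oxonium ion).
The carbocation accepts an electron pair into an empty or π* orbital — it is the electrophile.

electrophile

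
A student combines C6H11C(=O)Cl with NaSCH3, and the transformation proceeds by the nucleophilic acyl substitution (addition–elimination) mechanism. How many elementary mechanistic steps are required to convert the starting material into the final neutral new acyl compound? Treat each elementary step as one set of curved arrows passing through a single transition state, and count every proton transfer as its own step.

2

Step 1: Nucleophilic addition of CH3S⁻ to the acyl carbon breaks the π(C=O) bond and yields a tetrahedral, anionic intermediate.
Step 2: Collapse of the tetrahedral intermediate: the alkoxide oxygen pushes its lone pair back to re-form C=O while Cl⁻ leaves.
Total: 2 elementary steps.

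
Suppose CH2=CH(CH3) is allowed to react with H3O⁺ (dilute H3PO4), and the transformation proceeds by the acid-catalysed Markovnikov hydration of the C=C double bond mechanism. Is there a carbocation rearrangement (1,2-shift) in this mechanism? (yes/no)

no

The first-formed carbocation is secondary.
No single 1,2-shift to an adjacent carbon would produce a more-substituted cation than the one already present, so no rearrangement occurs.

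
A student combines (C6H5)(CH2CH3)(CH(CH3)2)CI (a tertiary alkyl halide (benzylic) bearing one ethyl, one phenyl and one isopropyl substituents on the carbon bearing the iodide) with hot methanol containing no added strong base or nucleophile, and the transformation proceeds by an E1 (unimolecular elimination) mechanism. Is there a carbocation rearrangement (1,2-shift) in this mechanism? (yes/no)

no

The first-formed carbocation is tertiary.
No single 1,2-shift to an adjacent carbon would produce a more-substituted cation than the one already present, so no rearrangement occurs.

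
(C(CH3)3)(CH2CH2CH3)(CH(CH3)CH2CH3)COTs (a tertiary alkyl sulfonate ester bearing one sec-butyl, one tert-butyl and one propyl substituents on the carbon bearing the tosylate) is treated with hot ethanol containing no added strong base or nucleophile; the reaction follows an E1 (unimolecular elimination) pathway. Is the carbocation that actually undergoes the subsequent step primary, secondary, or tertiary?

tertiary

Step 1: Rate-determining heterolysis of the C–O bond gives TsO⁻ and a tertiary carbocation.
No single 1,2-shift to an adjacent carbon would give a more-substituted cation, so no rearrangement occurs.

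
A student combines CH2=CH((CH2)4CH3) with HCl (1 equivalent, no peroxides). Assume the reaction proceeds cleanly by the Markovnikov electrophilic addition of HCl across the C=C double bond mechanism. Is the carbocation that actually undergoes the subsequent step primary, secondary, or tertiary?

Step 1: Protonation of the alkene by HCl: the π bond acts as the nucleophile and picks up H⁺, giving the more stable (Markovnikov) secondary carbocation. The H–Cl bond breaks heterolytically, releasing Cl⁻.
No single 1,2-shift to an adjacent carbon would give a more-substituted cation, so no rearrangement occurs.

secondary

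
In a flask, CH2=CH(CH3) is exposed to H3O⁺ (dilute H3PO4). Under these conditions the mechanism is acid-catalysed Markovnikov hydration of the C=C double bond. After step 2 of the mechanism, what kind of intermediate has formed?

Step 1: Electrophilic addition begins with the π(C=C) electrons forming a bond to the proton of H3O⁺. Following Markovnikov's rule, the resulting cation is secondary. H2O is released.
Step 2: A lone pair on the oxygen of H2O attacks the carbocation, forming a C–O bond and an oxonium ion (a protonated alcohol).
After step 2 the species present is an oxonium ion.

oxonium ion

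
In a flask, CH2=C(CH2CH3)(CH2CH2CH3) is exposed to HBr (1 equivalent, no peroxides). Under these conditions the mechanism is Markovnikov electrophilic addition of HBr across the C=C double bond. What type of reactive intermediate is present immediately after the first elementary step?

tertiary carbocation

Step 1: Electrophilic addition begins with the π(C=C) electrons forming a bond to the proton of HBr. Following Markovnikov's rule, the resulting cation is tertiary. The H–Br bond breaks heterolytically, releasing Br⁻.
After step 1 the species present is a tertiary carbocation.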